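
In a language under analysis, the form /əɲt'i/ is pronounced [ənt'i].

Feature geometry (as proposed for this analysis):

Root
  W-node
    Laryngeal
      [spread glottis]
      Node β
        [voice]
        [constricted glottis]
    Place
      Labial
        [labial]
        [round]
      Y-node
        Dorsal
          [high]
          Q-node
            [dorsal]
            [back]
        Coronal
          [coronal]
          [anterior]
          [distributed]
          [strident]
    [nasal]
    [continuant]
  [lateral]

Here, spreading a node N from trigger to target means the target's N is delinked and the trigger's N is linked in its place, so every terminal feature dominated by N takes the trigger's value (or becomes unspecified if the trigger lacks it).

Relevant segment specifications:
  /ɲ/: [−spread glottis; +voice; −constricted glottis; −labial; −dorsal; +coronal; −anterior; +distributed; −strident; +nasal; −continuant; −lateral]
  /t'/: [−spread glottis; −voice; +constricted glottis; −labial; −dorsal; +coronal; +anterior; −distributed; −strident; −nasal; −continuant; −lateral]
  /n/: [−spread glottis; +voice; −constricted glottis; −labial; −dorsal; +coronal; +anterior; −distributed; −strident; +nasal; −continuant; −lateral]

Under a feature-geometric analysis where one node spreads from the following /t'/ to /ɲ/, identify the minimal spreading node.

Coronal

Comparing /ɲ/ with its surface form [n], the features that change are [anterior], [distributed].
In this geometry the lowest node dominating all of them is Coronal: every daughter of Coronal dominates only a proper subset, so no lower node suffices.
Delinking /ɲ/'s Coronal and associating /t'/'s Coronal gives precisely the feature bundle of [n].
Features on which the two segments disagree outside Coronal, such as [nasal], [voice], are unchanged — nothing dominating them spread, and Coronal is the minimal sufficient constituent.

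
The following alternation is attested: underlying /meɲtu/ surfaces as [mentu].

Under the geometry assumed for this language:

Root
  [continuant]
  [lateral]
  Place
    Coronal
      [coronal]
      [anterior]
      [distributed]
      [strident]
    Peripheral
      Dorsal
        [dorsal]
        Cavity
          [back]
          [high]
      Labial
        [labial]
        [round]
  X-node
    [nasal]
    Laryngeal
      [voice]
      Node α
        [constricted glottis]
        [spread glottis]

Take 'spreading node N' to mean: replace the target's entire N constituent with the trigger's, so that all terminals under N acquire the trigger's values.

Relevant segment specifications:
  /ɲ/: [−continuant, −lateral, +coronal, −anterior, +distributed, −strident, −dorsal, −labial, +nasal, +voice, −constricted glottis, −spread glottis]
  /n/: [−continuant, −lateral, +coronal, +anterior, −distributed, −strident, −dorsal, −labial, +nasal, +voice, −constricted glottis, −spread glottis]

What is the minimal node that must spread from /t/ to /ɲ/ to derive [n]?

Coronal

The alternation /ɲ/ → [n] changes [anterior], [distributed] and nothing else.
These terminals are all dominated by Coronal, and no proper subconstituent of Coronal covers them all; Coronal is their lowest common ancestor.
Delinking /ɲ/'s Coronal and associating /t/'s Coronal gives precisely the feature bundle of [n].
Features on which the two segments disagree outside Coronal, such as [voice], [nasal], are unchanged — nothing dominating them spread, and Coronal is the minimal sufficient constituent.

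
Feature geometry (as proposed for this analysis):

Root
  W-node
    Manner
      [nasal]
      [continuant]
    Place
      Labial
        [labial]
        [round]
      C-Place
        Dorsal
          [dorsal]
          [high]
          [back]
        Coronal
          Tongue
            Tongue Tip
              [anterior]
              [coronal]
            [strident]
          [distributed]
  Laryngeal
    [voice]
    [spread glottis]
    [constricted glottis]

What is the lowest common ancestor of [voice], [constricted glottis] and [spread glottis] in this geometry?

[voice]: Root → Laryngeal → [voice].
[constricted glottis]: Root → Laryngeal → [constricted glottis].
[spread glottis]: Root → Laryngeal → [spread glottis].
Laryngeal is the lowest common ancestor — every listed feature sits under it, and no single subconstituent of Laryngeal covers them all.

Laryngeal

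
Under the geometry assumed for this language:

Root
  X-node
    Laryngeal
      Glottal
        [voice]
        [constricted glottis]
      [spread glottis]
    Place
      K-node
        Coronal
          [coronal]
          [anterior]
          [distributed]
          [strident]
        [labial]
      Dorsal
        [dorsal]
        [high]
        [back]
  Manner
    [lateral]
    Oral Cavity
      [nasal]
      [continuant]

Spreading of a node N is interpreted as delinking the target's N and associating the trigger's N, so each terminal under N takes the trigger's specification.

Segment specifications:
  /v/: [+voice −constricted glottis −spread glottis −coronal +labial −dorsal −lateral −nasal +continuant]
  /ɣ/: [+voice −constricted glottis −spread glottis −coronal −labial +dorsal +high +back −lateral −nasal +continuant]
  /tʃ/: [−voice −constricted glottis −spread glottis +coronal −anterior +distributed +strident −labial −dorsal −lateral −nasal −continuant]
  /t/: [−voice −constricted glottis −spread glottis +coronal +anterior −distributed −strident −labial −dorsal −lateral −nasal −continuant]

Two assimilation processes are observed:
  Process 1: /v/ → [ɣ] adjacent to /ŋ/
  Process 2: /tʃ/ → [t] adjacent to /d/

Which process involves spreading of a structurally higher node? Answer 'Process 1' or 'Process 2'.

Process 1

In Process 1, [labial], [dorsal], [high], [back] change, so the minimal spreading node is Place at depth 2.
Process 2: the features that change are [anterior], [distributed], [strident]; the minimal node is Coronal (depth 4).
Place is closer to Root than Coronal, so Process 1 spreads the higher node.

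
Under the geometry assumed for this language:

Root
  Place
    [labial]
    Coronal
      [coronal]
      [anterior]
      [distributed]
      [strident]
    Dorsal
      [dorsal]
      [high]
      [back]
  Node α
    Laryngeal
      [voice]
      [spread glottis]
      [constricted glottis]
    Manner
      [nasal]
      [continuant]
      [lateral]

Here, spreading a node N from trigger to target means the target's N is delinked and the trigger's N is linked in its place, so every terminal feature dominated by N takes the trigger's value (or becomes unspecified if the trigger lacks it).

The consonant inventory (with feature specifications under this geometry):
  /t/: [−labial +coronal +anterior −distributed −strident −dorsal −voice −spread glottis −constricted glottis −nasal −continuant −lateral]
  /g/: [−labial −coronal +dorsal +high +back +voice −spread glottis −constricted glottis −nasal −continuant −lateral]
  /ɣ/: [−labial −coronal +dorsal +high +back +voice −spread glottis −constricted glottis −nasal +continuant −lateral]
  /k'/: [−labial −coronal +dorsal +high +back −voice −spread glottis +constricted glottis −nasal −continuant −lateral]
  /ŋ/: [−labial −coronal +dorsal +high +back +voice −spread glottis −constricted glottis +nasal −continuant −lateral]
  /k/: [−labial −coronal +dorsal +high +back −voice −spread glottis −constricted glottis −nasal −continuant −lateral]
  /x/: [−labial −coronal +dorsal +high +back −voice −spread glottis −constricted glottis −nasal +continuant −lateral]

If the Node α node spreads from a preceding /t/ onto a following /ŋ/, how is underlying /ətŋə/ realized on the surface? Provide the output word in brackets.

[ətkə]

Node α immediately or transitively dominates [voice], [spread glottis], [constricted glottis], [nasal], [continuant], [lateral].
After delinking /ŋ/'s Node α and linking /t/'s, the affected terminals become [−voice], [−spread glottis], [−constricted glottis], [−nasal], [−continuant], [−lateral]; [labial], [coronal], [dorsal], … (outside Node α) are retained from /ŋ/.
The resulting bundle matches /k/ in the inventory; substituting it for /ŋ/ gives [ətkə].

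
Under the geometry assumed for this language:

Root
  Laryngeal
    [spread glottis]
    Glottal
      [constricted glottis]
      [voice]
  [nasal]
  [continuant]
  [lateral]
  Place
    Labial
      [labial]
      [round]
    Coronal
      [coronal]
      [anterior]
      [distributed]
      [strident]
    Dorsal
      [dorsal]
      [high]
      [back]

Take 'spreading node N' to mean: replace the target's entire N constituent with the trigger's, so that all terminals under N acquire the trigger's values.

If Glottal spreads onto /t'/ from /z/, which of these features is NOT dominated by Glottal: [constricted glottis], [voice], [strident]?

Glottal dominates exactly [constricted glottis], [voice].
Spreading Glottal replaces [voice], [constricted glottis] with the trigger's values, since each sits inside the Glottal constituent.
[strident] is not within the Glottal subtree (it hangs from Coronal), so /t'/'s [strident] value survives.

[strident]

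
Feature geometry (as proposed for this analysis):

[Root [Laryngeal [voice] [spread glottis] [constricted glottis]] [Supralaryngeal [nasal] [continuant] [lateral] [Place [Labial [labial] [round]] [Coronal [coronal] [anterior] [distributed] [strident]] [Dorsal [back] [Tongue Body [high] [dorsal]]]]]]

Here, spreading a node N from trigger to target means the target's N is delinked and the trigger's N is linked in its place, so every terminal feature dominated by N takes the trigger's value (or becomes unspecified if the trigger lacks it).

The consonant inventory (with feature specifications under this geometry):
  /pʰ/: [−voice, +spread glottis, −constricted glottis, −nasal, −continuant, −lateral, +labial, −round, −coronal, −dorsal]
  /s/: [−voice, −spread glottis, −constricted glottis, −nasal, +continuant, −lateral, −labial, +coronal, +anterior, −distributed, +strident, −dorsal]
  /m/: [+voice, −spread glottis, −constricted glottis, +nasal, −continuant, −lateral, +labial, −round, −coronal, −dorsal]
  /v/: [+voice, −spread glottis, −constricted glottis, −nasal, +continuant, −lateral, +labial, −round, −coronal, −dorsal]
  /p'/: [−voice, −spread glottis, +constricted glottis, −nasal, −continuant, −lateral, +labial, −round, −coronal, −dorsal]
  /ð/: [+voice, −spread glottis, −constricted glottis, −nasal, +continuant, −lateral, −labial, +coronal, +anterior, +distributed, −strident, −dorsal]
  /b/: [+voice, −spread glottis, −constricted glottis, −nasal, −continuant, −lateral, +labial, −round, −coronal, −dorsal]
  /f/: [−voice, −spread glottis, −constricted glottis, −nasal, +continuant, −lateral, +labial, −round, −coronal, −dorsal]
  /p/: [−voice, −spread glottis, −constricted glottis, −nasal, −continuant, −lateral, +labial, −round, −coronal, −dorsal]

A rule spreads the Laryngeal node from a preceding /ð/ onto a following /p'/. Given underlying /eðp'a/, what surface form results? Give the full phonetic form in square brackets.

[eðba]

The Laryngeal node dominates the terminals [voice], [spread glottis], [constricted glottis].
After delinking /p'/'s Laryngeal and linking /ð/'s, the affected terminals become [+voice], [−spread glottis], [−constricted glottis]; [nasal], [continuant], [lateral], … (outside Laryngeal) are retained from /p'/.
This feature bundle is that of [b], so /eðp'a/ surfaces as [eðba].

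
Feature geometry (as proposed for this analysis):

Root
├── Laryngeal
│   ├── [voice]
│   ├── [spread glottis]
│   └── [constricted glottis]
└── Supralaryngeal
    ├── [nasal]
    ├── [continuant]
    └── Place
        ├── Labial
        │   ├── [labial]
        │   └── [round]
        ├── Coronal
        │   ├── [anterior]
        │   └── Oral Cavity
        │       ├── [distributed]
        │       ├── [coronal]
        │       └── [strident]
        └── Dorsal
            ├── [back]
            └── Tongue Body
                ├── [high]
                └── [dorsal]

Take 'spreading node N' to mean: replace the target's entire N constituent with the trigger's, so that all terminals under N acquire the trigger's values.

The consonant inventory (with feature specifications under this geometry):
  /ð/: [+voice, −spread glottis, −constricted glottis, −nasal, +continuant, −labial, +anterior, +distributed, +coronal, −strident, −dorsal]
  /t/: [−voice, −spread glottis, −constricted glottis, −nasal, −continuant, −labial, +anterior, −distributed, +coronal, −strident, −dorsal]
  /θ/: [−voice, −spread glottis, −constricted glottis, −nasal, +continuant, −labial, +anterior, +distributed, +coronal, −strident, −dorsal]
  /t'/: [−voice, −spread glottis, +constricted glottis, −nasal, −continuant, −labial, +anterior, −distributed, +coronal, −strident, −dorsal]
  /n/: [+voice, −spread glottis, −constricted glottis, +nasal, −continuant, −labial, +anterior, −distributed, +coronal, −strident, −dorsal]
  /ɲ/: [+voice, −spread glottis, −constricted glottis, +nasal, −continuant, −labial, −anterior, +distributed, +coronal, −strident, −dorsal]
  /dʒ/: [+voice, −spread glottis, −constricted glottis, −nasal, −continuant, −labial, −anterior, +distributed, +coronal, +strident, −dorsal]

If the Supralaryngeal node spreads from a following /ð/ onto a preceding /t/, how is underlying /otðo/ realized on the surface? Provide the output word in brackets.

Terminals under Supralaryngeal in this geometry: [nasal], [continuant], [labial], [round], [anterior], [distributed], [coronal], [strident], [back], [high], [dorsal].
The target acquires /ð/'s values for everything under Supralaryngeal — [−nasal], [+continuant], [−labial], [+anterior], [+distributed], [+coronal], [−strident], [−dorsal] — while keeping its own [voice], [spread glottis], [constricted glottis].
This feature bundle is that of [θ], so /otðo/ surfaces as [oθðo].

[oθðo]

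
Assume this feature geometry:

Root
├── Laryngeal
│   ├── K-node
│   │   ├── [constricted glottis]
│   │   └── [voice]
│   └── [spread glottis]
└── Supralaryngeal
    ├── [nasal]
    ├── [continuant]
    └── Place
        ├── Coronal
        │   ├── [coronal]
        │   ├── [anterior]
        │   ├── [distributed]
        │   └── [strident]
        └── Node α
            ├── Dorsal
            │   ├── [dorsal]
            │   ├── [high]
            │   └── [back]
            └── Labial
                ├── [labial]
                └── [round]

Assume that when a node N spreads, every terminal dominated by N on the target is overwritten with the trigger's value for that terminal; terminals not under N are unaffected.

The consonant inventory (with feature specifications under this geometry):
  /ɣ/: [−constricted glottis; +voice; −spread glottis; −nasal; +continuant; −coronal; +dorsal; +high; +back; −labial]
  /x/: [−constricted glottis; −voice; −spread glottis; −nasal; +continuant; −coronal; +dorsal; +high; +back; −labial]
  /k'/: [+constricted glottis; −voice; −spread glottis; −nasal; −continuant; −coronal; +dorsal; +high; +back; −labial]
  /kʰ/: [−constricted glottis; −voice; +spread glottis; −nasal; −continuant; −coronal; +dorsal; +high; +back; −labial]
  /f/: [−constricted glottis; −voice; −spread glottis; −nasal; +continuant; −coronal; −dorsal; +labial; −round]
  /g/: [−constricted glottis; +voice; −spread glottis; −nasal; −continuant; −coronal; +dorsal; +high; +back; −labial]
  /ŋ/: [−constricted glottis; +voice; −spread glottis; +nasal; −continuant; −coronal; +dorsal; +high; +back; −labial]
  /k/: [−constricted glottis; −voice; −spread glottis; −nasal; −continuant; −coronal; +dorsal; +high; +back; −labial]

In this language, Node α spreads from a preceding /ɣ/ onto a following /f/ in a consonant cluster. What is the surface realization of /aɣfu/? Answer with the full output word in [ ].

[aɣxu]

Terminals under Node α in this geometry: [dorsal], [high], [back], [labial], [round].
Spreading Node α from /ɣ/ onto /f/ replaces those values with /ɣ/'s: [+dorsal], [+high], [+back], [−labial]. Features outside Node α ([constricted glottis], [voice], [spread glottis], …) stay as in /f/.
The resulting bundle matches /x/ in the inventory; substituting it for /f/ gives [aɣxu].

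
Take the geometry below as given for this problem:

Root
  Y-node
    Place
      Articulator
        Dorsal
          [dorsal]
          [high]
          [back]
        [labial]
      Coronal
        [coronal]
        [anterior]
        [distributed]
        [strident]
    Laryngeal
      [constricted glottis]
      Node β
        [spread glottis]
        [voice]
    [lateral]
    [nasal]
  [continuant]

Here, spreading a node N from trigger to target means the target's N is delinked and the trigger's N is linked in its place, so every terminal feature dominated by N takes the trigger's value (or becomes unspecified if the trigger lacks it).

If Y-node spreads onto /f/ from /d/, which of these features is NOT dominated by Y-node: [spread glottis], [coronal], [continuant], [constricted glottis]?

[continuant]

Under this geometry, Y-node contains [dorsal], [high], [back], [labial], [coronal], [anterior], [distributed], [strident], [constricted glottis], [spread glottis], [voice], [lateral], [nasal].
Spreading Y-node replaces [coronal], [spread glottis], [constricted glottis] with the trigger's values, since each sits inside the Y-node constituent.
But [continuant] is a dependent of Root, outside Y-node; it is therefore untouched by the spreading.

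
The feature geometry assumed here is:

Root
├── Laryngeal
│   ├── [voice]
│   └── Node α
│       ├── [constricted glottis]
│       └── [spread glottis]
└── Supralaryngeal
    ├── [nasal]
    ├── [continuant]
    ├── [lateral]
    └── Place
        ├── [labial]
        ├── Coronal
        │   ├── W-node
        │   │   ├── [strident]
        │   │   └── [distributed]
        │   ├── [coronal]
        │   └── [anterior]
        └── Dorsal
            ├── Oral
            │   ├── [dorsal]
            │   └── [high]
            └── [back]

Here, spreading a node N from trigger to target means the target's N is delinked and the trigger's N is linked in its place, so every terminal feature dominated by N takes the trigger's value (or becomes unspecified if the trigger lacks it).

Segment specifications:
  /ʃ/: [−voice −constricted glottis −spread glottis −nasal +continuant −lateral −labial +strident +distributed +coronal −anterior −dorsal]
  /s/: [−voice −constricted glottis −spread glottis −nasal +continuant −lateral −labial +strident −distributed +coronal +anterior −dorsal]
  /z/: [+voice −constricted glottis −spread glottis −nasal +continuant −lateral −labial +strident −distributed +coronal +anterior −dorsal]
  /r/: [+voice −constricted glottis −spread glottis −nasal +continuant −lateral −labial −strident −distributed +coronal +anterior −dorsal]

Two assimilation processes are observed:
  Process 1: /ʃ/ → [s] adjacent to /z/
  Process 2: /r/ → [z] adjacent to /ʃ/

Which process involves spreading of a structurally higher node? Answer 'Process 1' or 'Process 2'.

Process 1 alters [anterior], [distributed]; the lowest common ancestor is Coronal (depth 3 from Root).
In Process 2, [strident] changes, so the minimal spreading node is [strident] at depth 5.
Coronal is closer to Root than [strident], so Process 1 spreads the higher node.

Process 1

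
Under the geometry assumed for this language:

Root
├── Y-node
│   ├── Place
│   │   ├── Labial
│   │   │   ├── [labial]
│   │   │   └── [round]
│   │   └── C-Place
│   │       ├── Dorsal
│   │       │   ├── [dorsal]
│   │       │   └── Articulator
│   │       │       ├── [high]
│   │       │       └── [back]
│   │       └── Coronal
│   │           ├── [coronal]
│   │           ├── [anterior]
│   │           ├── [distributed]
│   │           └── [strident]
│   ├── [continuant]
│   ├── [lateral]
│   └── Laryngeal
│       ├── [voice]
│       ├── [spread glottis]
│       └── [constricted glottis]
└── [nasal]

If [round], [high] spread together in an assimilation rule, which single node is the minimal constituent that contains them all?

Place

[round]: Root ▹ Y-node ▹ Place ▹ Labial ▹ [round].
[high]: Root ▹ Y-node ▹ Place ▹ C-Place ▹ Dorsal ▹ Articulator ▹ [high].
Place is the lowest common ancestor — every listed feature sits under it, and no single subconstituent of Place covers them all.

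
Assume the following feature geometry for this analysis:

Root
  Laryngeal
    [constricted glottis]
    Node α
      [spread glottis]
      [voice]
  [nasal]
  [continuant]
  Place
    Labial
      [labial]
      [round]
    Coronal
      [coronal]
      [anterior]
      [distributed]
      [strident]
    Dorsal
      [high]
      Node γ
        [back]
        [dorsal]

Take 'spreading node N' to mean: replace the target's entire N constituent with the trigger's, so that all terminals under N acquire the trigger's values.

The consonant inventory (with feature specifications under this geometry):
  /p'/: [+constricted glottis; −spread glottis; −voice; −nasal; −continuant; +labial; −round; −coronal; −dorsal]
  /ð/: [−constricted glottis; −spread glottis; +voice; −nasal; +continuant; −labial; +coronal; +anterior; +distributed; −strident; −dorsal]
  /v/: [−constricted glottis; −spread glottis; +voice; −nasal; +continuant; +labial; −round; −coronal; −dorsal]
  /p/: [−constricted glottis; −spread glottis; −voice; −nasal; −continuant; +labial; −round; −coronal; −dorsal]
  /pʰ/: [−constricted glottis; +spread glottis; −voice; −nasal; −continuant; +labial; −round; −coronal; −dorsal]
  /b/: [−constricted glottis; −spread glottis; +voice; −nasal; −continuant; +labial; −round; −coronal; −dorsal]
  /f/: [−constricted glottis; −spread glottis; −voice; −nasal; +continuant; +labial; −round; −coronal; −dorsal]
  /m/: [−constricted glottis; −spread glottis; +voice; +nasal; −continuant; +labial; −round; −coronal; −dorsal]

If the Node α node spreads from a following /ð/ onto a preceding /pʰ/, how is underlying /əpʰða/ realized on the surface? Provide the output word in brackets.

[əbða]

Terminals under Node α in this geometry: [spread glottis], [voice].
Spreading Node α from /ð/ onto /pʰ/ replaces those values with /ð/'s: [−spread glottis], [+voice]. Features outside Node α ([constricted glottis], [nasal], [continuant], …) stay as in /pʰ/.
Among the inventory, only /b/ has exactly this specification, giving the surface form [əbða].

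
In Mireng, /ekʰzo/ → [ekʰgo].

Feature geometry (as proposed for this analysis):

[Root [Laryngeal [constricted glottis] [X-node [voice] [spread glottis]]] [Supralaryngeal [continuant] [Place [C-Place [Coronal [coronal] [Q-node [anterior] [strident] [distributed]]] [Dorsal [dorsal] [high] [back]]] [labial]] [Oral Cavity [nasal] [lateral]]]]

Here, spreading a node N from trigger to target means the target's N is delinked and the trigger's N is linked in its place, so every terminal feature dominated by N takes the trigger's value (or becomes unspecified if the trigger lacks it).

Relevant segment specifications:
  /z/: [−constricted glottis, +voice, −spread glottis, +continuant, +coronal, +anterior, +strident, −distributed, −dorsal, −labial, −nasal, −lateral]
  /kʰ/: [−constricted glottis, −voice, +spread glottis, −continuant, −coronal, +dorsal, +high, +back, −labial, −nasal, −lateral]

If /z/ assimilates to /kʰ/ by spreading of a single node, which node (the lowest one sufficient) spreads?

Supralaryngeal

Feature comparison: [continuant], [coronal], [anterior], [distributed], [strident], [dorsal], [high], [back] differ between /z/ and [g]; the remaining terminals match.
These terminals are all dominated by Supralaryngeal, and no proper subconstituent of Supralaryngeal covers them all; Supralaryngeal is their lowest common ancestor.
If Supralaryngeal spreads, every terminal under it takes /kʰ/'s value, producing [g] as observed.
Since [voice], [spread glottis] are preserved even though /kʰ/ disagrees there, no node above Supralaryngeal spread.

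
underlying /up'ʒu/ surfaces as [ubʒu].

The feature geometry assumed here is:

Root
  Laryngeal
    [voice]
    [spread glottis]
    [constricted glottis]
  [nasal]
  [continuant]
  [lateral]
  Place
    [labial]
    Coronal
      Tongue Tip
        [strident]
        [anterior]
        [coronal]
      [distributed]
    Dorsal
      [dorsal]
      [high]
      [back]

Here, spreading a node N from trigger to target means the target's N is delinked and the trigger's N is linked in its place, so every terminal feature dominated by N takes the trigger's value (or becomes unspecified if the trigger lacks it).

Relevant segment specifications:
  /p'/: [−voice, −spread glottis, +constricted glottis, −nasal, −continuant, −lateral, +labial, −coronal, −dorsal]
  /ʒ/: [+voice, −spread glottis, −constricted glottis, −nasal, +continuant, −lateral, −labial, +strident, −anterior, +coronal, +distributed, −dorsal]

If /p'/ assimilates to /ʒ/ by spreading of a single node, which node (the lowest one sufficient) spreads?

/p'/ and [b] differ in [voice], [constricted glottis]; every other specified feature is identical.
These terminals are all dominated by Laryngeal, and no proper subconstituent of Laryngeal covers them all; Laryngeal is their lowest common ancestor.
If Laryngeal spreads, every terminal under it takes /ʒ/'s value, producing [b] as observed.
[labial], [coronal] — on which /ʒ/ differs from /p'/ — are unchanged, so Root cannot have spread; the constituent is no larger than Laryngeal.

Laryngeal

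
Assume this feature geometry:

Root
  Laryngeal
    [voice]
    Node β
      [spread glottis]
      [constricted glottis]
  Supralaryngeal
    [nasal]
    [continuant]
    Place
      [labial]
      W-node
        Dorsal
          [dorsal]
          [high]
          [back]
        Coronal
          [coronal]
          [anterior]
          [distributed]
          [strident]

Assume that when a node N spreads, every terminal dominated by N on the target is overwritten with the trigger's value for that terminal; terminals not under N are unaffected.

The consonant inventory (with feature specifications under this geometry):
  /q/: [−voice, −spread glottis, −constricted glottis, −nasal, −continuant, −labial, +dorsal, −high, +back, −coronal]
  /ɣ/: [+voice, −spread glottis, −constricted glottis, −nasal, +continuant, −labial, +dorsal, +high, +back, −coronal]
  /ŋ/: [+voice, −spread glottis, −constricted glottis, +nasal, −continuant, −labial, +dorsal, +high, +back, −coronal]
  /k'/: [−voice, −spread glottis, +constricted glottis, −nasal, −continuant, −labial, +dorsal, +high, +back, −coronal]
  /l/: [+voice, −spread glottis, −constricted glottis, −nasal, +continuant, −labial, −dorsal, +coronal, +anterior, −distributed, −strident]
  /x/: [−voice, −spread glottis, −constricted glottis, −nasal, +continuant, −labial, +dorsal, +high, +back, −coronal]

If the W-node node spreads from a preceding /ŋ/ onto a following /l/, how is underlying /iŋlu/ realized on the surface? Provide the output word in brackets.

The W-node node dominates the terminals [dorsal], [high], [back], [coronal], [anterior], [distributed], [strident].
After delinking /l/'s W-node and linking /ŋ/'s, the affected terminals become [+dorsal], [+high], [+back], [−coronal]; [voice], [spread glottis], [constricted glottis], … (outside W-node) are retained from /l/.
This feature bundle is that of [ɣ], so /iŋlu/ surfaces as [iŋɣu].

[iŋɣu]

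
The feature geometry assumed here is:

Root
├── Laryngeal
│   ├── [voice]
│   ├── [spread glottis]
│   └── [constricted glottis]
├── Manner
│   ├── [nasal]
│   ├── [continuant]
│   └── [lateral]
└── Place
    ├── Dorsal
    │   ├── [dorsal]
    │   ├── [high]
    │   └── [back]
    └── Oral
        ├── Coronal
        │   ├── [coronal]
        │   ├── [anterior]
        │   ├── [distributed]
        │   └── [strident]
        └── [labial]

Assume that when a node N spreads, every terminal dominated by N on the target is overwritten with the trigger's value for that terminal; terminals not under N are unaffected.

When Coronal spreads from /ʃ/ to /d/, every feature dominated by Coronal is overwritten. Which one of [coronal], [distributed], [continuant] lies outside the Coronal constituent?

[continuant]

Under this geometry, Coronal contains [coronal], [anterior], [distributed], [strident].
[distributed], [coronal] all lie under Coronal, so they are overwritten when Coronal spreads.
[continuant] is not within the Coronal subtree (it hangs from Manner), so /d/'s [continuant] value survives.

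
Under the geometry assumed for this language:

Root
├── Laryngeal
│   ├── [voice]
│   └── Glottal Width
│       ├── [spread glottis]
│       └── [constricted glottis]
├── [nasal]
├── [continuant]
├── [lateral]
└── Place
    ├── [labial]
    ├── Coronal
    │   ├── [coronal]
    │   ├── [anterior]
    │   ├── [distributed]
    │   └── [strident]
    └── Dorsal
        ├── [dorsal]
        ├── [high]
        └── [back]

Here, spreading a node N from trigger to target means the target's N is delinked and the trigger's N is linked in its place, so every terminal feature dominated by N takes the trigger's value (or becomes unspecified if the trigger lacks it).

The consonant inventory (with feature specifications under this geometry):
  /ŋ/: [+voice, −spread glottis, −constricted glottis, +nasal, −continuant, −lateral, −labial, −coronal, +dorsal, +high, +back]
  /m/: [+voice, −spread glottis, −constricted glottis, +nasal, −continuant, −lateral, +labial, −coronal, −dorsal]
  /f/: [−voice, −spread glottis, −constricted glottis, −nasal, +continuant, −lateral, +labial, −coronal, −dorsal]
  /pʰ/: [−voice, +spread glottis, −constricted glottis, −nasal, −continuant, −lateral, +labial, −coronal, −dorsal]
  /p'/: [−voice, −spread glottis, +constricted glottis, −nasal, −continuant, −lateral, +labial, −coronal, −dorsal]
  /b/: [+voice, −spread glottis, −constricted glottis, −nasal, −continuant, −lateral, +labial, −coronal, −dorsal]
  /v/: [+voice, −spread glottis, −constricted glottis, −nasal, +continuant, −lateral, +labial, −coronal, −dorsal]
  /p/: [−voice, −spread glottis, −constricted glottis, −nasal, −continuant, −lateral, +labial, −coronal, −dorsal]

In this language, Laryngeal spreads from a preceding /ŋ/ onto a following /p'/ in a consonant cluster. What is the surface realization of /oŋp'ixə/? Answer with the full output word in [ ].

The Laryngeal node dominates the terminals [voice], [spread glottis], [constricted glottis].
The target acquires /ŋ/'s values for everything under Laryngeal — [+voice], [−spread glottis], [−constricted glottis] — while keeping its own [nasal], [continuant], [lateral], ….
This feature bundle is that of [b], so /oŋp'ixə/ surfaces as [oŋbixə].

[oŋbixə]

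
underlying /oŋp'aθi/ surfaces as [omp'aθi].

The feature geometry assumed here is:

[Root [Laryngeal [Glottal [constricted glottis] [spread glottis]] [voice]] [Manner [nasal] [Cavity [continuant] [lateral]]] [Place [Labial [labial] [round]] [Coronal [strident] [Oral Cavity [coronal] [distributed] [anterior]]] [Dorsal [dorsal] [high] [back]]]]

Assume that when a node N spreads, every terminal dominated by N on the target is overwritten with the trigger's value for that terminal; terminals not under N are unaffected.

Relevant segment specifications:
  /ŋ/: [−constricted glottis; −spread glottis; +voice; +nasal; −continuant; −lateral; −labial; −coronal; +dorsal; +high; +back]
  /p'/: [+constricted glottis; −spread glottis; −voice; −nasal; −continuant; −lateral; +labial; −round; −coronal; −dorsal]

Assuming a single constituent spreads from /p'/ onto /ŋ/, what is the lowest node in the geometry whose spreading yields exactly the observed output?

/ŋ/ and [m] differ in [labial], [round], [dorsal], [high], [back]; every other specified feature is identical.
These terminals are all dominated by Place, and no proper subconstituent of Place covers them all; Place is their lowest common ancestor.
Spreading Place from /p'/ overwrites each of those terminals with /p'/'s values, yielding exactly [m].
Had Root spread, [nasal], [voice] would have taken /p'/'s values; they stay as in /ŋ/, confirming the spreading constituent is exactly Place.

Place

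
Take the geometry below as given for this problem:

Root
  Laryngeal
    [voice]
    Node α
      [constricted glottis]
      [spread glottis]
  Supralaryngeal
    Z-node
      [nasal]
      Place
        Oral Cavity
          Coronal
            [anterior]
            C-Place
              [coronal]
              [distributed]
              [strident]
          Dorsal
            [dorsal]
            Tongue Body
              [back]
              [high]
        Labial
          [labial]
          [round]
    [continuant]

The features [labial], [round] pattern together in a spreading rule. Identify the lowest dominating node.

Labial

[labial] lies under Labial (below Supralaryngeal).
[round] lies under Labial (below Supralaryngeal).
Labial is the lowest common ancestor — every listed feature sits under it, and no single subconstituent of Labial covers them all.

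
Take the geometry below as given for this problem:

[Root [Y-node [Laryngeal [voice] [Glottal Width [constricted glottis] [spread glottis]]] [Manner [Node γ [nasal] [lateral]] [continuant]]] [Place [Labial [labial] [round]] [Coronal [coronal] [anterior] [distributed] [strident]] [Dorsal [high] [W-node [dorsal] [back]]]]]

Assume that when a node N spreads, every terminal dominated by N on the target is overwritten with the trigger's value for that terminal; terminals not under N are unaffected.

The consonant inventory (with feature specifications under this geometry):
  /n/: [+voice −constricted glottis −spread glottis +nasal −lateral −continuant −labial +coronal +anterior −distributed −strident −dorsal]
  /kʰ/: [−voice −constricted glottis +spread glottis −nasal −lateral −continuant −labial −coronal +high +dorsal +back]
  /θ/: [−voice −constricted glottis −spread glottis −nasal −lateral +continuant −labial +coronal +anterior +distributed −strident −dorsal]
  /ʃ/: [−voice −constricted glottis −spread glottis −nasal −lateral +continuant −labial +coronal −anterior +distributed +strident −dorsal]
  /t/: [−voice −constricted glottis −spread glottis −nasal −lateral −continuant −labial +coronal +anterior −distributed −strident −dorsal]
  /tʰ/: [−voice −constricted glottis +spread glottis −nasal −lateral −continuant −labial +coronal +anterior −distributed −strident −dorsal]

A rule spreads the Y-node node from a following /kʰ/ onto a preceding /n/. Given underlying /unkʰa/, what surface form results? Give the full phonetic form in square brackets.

[utʰkʰa]

The Y-node node dominates the terminals [voice], [constricted glottis], [spread glottis], [nasal], [lateral], [continuant].
The target acquires /kʰ/'s values for everything under Y-node — [−voice], [−constricted glottis], [+spread glottis], [−nasal], [−lateral], [−continuant] — while keeping its own [labial], [coronal], [anterior], ….
The resulting bundle matches /tʰ/ in the inventory; substituting it for /n/ gives [utʰkʰa].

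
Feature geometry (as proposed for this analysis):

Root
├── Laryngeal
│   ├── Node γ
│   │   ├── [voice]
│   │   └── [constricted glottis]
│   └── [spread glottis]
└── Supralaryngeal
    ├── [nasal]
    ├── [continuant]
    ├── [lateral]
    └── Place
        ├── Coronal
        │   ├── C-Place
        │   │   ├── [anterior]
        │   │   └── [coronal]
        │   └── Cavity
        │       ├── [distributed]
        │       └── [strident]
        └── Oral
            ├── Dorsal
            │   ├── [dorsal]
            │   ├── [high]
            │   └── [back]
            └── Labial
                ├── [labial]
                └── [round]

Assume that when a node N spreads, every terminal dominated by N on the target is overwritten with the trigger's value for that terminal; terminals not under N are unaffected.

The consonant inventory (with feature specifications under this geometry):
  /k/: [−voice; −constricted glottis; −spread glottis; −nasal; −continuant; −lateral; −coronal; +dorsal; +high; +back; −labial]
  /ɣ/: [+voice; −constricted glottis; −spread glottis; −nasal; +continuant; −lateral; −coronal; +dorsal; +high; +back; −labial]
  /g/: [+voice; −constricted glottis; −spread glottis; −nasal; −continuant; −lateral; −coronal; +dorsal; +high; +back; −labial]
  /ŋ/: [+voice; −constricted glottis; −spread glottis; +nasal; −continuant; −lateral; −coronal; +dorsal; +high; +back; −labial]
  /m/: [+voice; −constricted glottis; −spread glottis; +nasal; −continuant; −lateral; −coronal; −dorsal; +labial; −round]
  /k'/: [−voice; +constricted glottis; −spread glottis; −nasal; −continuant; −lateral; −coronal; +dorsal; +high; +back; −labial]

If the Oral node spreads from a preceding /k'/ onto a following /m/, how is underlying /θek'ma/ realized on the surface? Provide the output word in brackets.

Oral immediately or transitively dominates [dorsal], [high], [back], [labial], [round].
Spreading Oral from /k'/ onto /m/ replaces those values with /k'/'s: [+dorsal], [+high], [+back], [−labial]. Features outside Oral ([voice], [constricted glottis], [spread glottis], …) stay as in /m/.
The resulting bundle matches /ŋ/ in the inventory; substituting it for /m/ gives [θek'ŋa].

[θek'ŋa]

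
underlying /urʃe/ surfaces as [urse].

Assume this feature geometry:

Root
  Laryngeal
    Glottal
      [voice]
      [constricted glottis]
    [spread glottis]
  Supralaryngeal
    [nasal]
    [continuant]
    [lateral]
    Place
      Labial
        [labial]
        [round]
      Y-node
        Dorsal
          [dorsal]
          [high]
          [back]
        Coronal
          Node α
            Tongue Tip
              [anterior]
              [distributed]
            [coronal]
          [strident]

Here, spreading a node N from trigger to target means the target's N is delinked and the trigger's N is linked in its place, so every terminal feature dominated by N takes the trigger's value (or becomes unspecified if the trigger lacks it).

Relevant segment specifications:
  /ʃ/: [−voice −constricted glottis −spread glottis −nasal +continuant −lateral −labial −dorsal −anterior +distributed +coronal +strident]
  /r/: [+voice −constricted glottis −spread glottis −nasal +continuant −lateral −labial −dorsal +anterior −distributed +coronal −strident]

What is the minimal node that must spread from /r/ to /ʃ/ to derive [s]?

Tongue Tip

/ʃ/ and [s] differ in [anterior], [distributed]; every other specified feature is identical.
These terminals are all dominated by Tongue Tip, and no proper subconstituent of Tongue Tip covers them all; Tongue Tip is their lowest common ancestor.
If Tongue Tip spreads, every terminal under it takes /r/'s value, producing [s] as observed.
[strident], [voice] stay as in /ʃ/ although /r/ differs there, so no node dominating them spread; among the remaining candidates Tongue Tip is the lowest that derives the output.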